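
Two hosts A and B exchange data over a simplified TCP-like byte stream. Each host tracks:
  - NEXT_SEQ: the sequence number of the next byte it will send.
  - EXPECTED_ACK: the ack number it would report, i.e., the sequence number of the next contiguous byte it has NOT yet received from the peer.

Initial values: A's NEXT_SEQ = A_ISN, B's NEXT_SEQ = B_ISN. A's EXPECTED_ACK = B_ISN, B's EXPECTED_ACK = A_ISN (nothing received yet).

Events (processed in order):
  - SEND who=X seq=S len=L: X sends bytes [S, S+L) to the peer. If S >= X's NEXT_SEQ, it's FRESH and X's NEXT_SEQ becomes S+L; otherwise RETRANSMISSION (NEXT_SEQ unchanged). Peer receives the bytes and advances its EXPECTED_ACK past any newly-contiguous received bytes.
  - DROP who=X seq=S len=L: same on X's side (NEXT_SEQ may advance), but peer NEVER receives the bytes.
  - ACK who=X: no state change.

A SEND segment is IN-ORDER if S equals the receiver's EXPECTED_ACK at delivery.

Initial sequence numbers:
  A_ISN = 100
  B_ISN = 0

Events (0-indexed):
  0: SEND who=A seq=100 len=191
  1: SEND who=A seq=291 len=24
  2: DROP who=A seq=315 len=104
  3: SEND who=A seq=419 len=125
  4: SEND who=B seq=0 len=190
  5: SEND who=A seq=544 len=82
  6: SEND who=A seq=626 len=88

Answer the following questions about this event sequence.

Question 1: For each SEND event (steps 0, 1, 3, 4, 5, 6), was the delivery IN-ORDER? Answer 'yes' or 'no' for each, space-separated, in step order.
Step 0: SEND seq=100 -> in-order
Step 1: SEND seq=291 -> in-order
Step 3: SEND seq=419 -> out-of-order
Step 4: SEND seq=0 -> in-order
Step 5: SEND seq=544 -> out-of-order
Step 6: SEND seq=626 -> out-of-order

Answer: yes yes no yes no no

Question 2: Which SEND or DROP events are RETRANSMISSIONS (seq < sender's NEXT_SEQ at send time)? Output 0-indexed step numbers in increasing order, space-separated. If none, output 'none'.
Step 0: SEND seq=100 -> fresh
Step 1: SEND seq=291 -> fresh
Step 2: DROP seq=315 -> fresh
Step 3: SEND seq=419 -> fresh
Step 4: SEND seq=0 -> fresh
Step 5: SEND seq=544 -> fresh
Step 6: SEND seq=626 -> fresh

Answer: none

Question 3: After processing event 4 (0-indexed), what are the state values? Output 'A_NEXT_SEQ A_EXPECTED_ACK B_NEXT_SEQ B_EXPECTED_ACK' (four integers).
After event 0: A_seq=291 A_ack=0 B_seq=0 B_ack=291
After event 1: A_seq=315 A_ack=0 B_seq=0 B_ack=315
After event 2: A_seq=419 A_ack=0 B_seq=0 B_ack=315
After event 3: A_seq=544 A_ack=0 B_seq=0 B_ack=315
After event 4: A_seq=544 A_ack=190 B_seq=190 B_ack=315

544 190 190 315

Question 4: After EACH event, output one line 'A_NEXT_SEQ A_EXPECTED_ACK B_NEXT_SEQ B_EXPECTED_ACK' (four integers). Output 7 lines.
291 0 0 291
315 0 0 315
419 0 0 315
544 0 0 315
544 190 190 315
626 190 190 315
714 190 190 315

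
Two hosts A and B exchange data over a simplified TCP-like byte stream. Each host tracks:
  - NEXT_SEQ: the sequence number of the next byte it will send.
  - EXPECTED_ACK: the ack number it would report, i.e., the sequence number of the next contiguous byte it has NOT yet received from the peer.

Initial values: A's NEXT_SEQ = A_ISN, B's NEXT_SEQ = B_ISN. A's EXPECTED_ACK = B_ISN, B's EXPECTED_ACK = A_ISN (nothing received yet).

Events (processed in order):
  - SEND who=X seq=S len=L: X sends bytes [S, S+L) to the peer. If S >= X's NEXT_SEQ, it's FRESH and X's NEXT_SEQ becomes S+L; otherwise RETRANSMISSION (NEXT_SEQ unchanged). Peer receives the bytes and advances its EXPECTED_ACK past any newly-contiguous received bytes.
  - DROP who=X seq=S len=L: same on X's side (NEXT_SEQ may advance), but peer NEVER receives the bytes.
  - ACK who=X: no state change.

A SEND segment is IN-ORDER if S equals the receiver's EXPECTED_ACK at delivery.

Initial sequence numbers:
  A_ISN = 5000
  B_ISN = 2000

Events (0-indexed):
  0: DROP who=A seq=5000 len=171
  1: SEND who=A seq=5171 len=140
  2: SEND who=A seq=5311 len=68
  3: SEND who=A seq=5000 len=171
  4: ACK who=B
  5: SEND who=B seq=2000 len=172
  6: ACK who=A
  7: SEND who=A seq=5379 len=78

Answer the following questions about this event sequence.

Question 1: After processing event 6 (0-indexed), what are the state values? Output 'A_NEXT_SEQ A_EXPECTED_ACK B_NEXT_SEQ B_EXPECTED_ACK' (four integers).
After event 0: A_seq=5171 A_ack=2000 B_seq=2000 B_ack=5000
After event 1: A_seq=5311 A_ack=2000 B_seq=2000 B_ack=5000
After event 2: A_seq=5379 A_ack=2000 B_seq=2000 B_ack=5000
After event 3: A_seq=5379 A_ack=2000 B_seq=2000 B_ack=5379
After event 4: A_seq=5379 A_ack=2000 B_seq=2000 B_ack=5379
After event 5: A_seq=5379 A_ack=2172 B_seq=2172 B_ack=5379
After event 6: A_seq=5379 A_ack=2172 B_seq=2172 B_ack=5379

5379 2172 2172 5379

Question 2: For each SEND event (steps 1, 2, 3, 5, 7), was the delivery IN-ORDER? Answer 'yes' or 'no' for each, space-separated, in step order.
Answer: no no yes yes yes

Derivation:
Step 1: SEND seq=5171 -> out-of-order
Step 2: SEND seq=5311 -> out-of-order
Step 3: SEND seq=5000 -> in-order
Step 5: SEND seq=2000 -> in-order
Step 7: SEND seq=5379 -> in-order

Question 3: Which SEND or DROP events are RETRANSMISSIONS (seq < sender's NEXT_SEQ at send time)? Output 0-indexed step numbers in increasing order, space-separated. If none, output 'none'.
Step 0: DROP seq=5000 -> fresh
Step 1: SEND seq=5171 -> fresh
Step 2: SEND seq=5311 -> fresh
Step 3: SEND seq=5000 -> retransmit
Step 5: SEND seq=2000 -> fresh
Step 7: SEND seq=5379 -> fresh

Answer: 3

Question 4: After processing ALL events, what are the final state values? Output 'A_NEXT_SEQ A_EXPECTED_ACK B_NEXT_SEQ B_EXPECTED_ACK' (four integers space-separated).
Answer: 5457 2172 2172 5457

Derivation:
After event 0: A_seq=5171 A_ack=2000 B_seq=2000 B_ack=5000
After event 1: A_seq=5311 A_ack=2000 B_seq=2000 B_ack=5000
After event 2: A_seq=5379 A_ack=2000 B_seq=2000 B_ack=5000
After event 3: A_seq=5379 A_ack=2000 B_seq=2000 B_ack=5379
After event 4: A_seq=5379 A_ack=2000 B_seq=2000 B_ack=5379
After event 5: A_seq=5379 A_ack=2172 B_seq=2172 B_ack=5379
After event 6: A_seq=5379 A_ack=2172 B_seq=2172 B_ack=5379
After event 7: A_seq=5457 A_ack=2172 B_seq=2172 B_ack=5457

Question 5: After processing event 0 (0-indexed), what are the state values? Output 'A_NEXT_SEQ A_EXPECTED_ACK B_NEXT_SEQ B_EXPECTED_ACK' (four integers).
After event 0: A_seq=5171 A_ack=2000 B_seq=2000 B_ack=5000

5171 2000 2000 5000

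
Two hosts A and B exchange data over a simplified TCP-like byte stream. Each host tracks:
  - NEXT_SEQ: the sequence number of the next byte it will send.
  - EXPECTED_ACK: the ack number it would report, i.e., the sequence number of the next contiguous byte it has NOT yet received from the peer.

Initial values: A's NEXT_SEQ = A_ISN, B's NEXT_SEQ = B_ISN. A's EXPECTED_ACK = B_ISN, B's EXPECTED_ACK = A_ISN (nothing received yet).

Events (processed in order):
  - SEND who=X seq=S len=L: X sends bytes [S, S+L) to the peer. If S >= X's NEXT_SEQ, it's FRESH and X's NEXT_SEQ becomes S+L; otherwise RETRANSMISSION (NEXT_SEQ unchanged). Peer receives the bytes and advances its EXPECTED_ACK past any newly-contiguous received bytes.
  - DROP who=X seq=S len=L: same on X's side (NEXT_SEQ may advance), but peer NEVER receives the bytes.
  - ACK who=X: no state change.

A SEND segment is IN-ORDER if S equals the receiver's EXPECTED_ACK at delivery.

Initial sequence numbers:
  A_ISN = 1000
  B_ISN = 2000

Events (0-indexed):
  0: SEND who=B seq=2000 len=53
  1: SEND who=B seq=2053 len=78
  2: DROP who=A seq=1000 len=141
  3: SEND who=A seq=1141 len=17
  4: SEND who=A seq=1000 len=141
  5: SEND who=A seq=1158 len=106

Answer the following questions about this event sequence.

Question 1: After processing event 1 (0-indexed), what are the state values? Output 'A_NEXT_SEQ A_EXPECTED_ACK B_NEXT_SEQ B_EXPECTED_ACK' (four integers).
After event 0: A_seq=1000 A_ack=2053 B_seq=2053 B_ack=1000
After event 1: A_seq=1000 A_ack=2131 B_seq=2131 B_ack=1000

1000 2131 2131 1000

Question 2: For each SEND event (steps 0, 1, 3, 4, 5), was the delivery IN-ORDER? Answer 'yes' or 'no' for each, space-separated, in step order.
Step 0: SEND seq=2000 -> in-order
Step 1: SEND seq=2053 -> in-order
Step 3: SEND seq=1141 -> out-of-order
Step 4: SEND seq=1000 -> in-order
Step 5: SEND seq=1158 -> in-order

Answer: yes yes no yes yes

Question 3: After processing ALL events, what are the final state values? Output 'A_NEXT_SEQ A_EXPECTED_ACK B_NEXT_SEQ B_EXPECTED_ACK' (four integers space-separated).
After event 0: A_seq=1000 A_ack=2053 B_seq=2053 B_ack=1000
After event 1: A_seq=1000 A_ack=2131 B_seq=2131 B_ack=1000
After event 2: A_seq=1141 A_ack=2131 B_seq=2131 B_ack=1000
After event 3: A_seq=1158 A_ack=2131 B_seq=2131 B_ack=1000
After event 4: A_seq=1158 A_ack=2131 B_seq=2131 B_ack=1158
After event 5: A_seq=1264 A_ack=2131 B_seq=2131 B_ack=1264

Answer: 1264 2131 2131 1264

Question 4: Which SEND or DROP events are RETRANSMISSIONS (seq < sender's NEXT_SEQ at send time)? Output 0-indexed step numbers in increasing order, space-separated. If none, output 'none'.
Answer: 4

Derivation:
Step 0: SEND seq=2000 -> fresh
Step 1: SEND seq=2053 -> fresh
Step 2: DROP seq=1000 -> fresh
Step 3: SEND seq=1141 -> fresh
Step 4: SEND seq=1000 -> retransmit
Step 5: SEND seq=1158 -> fresh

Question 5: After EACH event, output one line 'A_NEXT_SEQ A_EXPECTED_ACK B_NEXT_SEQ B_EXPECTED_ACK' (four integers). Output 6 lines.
1000 2053 2053 1000
1000 2131 2131 1000
1141 2131 2131 1000
1158 2131 2131 1000
1158 2131 2131 1158
1264 2131 2131 1264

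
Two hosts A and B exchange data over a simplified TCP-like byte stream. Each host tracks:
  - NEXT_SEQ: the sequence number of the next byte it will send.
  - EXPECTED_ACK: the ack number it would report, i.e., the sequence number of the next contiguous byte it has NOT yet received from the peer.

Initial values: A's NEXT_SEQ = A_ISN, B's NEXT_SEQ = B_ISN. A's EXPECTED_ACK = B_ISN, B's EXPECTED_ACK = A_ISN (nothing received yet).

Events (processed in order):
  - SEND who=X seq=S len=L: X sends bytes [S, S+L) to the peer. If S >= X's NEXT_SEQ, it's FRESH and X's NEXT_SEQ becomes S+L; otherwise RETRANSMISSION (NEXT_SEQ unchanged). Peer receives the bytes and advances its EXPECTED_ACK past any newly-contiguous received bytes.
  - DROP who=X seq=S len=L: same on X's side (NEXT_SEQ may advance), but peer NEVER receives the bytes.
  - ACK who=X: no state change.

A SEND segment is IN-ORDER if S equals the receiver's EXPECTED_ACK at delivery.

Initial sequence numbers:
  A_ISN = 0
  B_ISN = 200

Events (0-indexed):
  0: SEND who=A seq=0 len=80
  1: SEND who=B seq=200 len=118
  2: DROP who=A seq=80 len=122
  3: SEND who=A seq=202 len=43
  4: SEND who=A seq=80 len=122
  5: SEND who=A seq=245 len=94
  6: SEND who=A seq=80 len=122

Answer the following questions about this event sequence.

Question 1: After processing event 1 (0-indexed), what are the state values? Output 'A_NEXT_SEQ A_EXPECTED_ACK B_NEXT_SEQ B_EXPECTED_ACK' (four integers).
After event 0: A_seq=80 A_ack=200 B_seq=200 B_ack=80
After event 1: A_seq=80 A_ack=318 B_seq=318 B_ack=80

80 318 318 80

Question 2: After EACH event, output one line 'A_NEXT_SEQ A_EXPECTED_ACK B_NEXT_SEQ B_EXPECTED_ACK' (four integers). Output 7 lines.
80 200 200 80
80 318 318 80
202 318 318 80
245 318 318 80
245 318 318 245
339 318 318 339
339 318 318 339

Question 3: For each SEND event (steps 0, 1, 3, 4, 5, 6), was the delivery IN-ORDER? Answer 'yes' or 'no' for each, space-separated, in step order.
Answer: yes yes no yes yes no

Derivation:
Step 0: SEND seq=0 -> in-order
Step 1: SEND seq=200 -> in-order
Step 3: SEND seq=202 -> out-of-order
Step 4: SEND seq=80 -> in-order
Step 5: SEND seq=245 -> in-order
Step 6: SEND seq=80 -> out-of-order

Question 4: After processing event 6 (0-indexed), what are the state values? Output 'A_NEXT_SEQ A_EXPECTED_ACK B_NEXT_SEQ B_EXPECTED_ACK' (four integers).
After event 0: A_seq=80 A_ack=200 B_seq=200 B_ack=80
After event 1: A_seq=80 A_ack=318 B_seq=318 B_ack=80
After event 2: A_seq=202 A_ack=318 B_seq=318 B_ack=80
After event 3: A_seq=245 A_ack=318 B_seq=318 B_ack=80
After event 4: A_seq=245 A_ack=318 B_seq=318 B_ack=245
After event 5: A_seq=339 A_ack=318 B_seq=318 B_ack=339
After event 6: A_seq=339 A_ack=318 B_seq=318 B_ack=339

339 318 318 339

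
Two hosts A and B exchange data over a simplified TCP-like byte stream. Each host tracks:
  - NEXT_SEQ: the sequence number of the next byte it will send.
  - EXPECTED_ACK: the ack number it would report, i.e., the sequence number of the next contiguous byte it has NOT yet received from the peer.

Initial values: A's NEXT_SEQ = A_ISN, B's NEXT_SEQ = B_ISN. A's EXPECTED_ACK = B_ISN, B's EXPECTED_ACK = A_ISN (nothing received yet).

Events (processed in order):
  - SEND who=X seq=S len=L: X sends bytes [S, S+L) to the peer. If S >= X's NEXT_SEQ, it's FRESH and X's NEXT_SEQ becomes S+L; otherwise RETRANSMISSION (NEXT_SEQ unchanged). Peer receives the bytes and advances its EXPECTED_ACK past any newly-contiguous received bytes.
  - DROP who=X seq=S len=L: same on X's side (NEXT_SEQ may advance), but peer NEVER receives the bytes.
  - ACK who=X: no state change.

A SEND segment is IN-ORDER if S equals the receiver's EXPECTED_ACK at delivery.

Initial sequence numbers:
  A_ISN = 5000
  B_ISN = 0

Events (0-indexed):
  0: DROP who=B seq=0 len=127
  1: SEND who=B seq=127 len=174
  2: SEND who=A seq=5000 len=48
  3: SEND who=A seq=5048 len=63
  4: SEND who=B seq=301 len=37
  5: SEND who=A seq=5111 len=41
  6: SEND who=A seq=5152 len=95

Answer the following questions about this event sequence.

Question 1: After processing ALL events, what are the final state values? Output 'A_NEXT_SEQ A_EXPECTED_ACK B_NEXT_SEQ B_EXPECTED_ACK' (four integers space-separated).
Answer: 5247 0 338 5247

Derivation:
After event 0: A_seq=5000 A_ack=0 B_seq=127 B_ack=5000
After event 1: A_seq=5000 A_ack=0 B_seq=301 B_ack=5000
After event 2: A_seq=5048 A_ack=0 B_seq=301 B_ack=5048
After event 3: A_seq=5111 A_ack=0 B_seq=301 B_ack=5111
After event 4: A_seq=5111 A_ack=0 B_seq=338 B_ack=5111
After event 5: A_seq=5152 A_ack=0 B_seq=338 B_ack=5152
After event 6: A_seq=5247 A_ack=0 B_seq=338 B_ack=5247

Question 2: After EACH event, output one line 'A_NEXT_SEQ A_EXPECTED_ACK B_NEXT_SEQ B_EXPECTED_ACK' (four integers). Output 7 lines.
5000 0 127 5000
5000 0 301 5000
5048 0 301 5048
5111 0 301 5111
5111 0 338 5111
5152 0 338 5152
5247 0 338 5247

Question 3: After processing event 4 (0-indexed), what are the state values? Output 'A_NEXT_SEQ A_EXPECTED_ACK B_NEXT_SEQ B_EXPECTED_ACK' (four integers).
After event 0: A_seq=5000 A_ack=0 B_seq=127 B_ack=5000
After event 1: A_seq=5000 A_ack=0 B_seq=301 B_ack=5000
After event 2: A_seq=5048 A_ack=0 B_seq=301 B_ack=5048
After event 3: A_seq=5111 A_ack=0 B_seq=301 B_ack=5111
After event 4: A_seq=5111 A_ack=0 B_seq=338 B_ack=5111

5111 0 338 5111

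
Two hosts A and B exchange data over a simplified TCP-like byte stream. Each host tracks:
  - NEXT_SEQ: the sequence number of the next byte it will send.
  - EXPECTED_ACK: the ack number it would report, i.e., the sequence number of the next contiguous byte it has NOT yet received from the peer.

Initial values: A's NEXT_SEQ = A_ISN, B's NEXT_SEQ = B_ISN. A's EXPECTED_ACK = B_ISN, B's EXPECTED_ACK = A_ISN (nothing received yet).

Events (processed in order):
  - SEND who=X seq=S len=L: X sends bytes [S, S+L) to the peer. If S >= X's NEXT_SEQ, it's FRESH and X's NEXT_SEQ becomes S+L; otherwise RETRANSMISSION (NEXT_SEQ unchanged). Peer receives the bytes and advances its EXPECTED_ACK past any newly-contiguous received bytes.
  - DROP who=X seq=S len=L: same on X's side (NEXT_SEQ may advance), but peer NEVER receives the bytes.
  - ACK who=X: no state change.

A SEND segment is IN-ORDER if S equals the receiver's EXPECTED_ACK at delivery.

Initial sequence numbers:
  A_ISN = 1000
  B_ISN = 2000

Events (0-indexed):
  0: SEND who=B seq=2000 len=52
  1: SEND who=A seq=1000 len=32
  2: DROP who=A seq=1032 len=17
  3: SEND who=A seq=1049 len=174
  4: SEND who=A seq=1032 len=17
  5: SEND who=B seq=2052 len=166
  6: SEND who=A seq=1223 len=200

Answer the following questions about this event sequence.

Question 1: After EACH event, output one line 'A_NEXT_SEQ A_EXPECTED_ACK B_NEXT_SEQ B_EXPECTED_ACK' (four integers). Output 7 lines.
1000 2052 2052 1000
1032 2052 2052 1032
1049 2052 2052 1032
1223 2052 2052 1032
1223 2052 2052 1223
1223 2218 2218 1223
1423 2218 2218 1423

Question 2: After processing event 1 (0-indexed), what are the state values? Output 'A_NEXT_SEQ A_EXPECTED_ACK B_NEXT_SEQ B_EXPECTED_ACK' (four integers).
After event 0: A_seq=1000 A_ack=2052 B_seq=2052 B_ack=1000
After event 1: A_seq=1032 A_ack=2052 B_seq=2052 B_ack=1032

1032 2052 2052 1032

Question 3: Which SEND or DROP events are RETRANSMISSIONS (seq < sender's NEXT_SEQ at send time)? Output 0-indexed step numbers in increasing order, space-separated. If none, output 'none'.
Step 0: SEND seq=2000 -> fresh
Step 1: SEND seq=1000 -> fresh
Step 2: DROP seq=1032 -> fresh
Step 3: SEND seq=1049 -> fresh
Step 4: SEND seq=1032 -> retransmit
Step 5: SEND seq=2052 -> fresh
Step 6: SEND seq=1223 -> fresh

Answer: 4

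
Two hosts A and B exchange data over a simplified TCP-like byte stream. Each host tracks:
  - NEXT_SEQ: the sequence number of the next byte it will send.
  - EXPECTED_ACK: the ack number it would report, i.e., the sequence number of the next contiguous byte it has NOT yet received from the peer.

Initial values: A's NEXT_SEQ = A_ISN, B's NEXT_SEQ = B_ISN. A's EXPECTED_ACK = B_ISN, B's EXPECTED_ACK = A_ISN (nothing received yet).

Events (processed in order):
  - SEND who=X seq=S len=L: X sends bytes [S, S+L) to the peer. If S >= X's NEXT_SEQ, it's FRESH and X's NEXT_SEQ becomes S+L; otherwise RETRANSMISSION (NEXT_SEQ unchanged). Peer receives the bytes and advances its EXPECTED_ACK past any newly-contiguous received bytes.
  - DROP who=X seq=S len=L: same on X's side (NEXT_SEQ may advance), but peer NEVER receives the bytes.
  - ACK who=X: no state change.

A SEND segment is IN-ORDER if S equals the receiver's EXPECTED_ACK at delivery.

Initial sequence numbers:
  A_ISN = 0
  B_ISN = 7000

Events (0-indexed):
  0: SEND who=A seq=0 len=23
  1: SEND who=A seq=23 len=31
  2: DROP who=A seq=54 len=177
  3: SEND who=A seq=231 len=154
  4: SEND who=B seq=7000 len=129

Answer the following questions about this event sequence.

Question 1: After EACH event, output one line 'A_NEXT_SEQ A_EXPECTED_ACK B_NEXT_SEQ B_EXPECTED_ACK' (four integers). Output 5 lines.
23 7000 7000 23
54 7000 7000 54
231 7000 7000 54
385 7000 7000 54
385 7129 7129 54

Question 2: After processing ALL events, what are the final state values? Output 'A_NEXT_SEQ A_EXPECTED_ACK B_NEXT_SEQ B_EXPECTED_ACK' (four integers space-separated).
After event 0: A_seq=23 A_ack=7000 B_seq=7000 B_ack=23
After event 1: A_seq=54 A_ack=7000 B_seq=7000 B_ack=54
After event 2: A_seq=231 A_ack=7000 B_seq=7000 B_ack=54
After event 3: A_seq=385 A_ack=7000 B_seq=7000 B_ack=54
After event 4: A_seq=385 A_ack=7129 B_seq=7129 B_ack=54

Answer: 385 7129 7129 54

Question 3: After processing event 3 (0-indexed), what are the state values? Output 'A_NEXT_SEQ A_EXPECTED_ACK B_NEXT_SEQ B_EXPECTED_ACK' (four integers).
After event 0: A_seq=23 A_ack=7000 B_seq=7000 B_ack=23
After event 1: A_seq=54 A_ack=7000 B_seq=7000 B_ack=54
After event 2: A_seq=231 A_ack=7000 B_seq=7000 B_ack=54
After event 3: A_seq=385 A_ack=7000 B_seq=7000 B_ack=54

385 7000 7000 54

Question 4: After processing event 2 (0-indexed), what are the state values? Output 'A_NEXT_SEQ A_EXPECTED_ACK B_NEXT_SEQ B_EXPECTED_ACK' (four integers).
After event 0: A_seq=23 A_ack=7000 B_seq=7000 B_ack=23
After event 1: A_seq=54 A_ack=7000 B_seq=7000 B_ack=54
After event 2: A_seq=231 A_ack=7000 B_seq=7000 B_ack=54

231 7000 7000 54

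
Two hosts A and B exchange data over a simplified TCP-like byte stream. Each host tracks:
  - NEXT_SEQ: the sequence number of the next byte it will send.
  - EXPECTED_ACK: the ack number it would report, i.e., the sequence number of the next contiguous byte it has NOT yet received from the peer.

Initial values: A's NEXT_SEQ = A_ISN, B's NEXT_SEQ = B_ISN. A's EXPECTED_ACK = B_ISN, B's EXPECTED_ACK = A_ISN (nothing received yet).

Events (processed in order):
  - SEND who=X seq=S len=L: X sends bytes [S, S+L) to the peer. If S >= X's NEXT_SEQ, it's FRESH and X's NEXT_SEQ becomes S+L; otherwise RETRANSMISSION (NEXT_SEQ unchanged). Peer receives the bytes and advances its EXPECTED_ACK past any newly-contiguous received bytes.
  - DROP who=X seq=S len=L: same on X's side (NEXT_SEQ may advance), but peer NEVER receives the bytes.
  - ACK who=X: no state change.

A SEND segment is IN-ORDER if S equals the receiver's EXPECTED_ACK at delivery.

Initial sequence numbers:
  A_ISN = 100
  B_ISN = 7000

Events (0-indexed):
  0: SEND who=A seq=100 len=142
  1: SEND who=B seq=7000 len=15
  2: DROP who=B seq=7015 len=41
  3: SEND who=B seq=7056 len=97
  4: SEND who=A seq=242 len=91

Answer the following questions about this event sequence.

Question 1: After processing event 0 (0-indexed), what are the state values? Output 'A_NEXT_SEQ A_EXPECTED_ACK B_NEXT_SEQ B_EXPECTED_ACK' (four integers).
After event 0: A_seq=242 A_ack=7000 B_seq=7000 B_ack=242

242 7000 7000 242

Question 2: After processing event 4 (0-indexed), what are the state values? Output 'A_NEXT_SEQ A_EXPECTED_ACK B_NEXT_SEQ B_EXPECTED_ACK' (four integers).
After event 0: A_seq=242 A_ack=7000 B_seq=7000 B_ack=242
After event 1: A_seq=242 A_ack=7015 B_seq=7015 B_ack=242
After event 2: A_seq=242 A_ack=7015 B_seq=7056 B_ack=242
After event 3: A_seq=242 A_ack=7015 B_seq=7153 B_ack=242
After event 4: A_seq=333 A_ack=7015 B_seq=7153 B_ack=333

333 7015 7153 333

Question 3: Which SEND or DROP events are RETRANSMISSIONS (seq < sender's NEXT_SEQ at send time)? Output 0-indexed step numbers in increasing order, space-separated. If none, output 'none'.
Step 0: SEND seq=100 -> fresh
Step 1: SEND seq=7000 -> fresh
Step 2: DROP seq=7015 -> fresh
Step 3: SEND seq=7056 -> fresh
Step 4: SEND seq=242 -> fresh

Answer: none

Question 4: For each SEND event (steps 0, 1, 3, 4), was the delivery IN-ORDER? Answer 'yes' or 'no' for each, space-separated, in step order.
Answer: yes yes no yes

Derivation:
Step 0: SEND seq=100 -> in-order
Step 1: SEND seq=7000 -> in-order
Step 3: SEND seq=7056 -> out-of-order
Step 4: SEND seq=242 -> in-order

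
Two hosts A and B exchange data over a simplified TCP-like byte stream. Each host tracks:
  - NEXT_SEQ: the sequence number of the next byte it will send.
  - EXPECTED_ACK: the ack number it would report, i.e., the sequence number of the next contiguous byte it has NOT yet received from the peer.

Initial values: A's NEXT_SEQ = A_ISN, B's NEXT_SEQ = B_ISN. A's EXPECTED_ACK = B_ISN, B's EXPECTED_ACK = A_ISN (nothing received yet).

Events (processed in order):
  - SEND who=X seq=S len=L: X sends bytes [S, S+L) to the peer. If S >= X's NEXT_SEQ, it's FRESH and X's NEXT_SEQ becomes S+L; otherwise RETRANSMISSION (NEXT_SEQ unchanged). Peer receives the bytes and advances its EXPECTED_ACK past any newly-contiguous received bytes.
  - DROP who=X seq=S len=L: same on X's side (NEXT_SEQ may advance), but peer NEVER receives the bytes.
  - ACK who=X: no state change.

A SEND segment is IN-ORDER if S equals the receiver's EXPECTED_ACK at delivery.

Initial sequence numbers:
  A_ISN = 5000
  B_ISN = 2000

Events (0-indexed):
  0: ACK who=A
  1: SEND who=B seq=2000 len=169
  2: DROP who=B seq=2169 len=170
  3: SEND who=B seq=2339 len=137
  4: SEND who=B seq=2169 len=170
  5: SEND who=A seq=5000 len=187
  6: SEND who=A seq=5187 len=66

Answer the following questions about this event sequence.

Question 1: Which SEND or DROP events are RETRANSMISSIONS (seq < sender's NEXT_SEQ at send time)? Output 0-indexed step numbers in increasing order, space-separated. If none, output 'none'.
Answer: 4

Derivation:
Step 1: SEND seq=2000 -> fresh
Step 2: DROP seq=2169 -> fresh
Step 3: SEND seq=2339 -> fresh
Step 4: SEND seq=2169 -> retransmit
Step 5: SEND seq=5000 -> fresh
Step 6: SEND seq=5187 -> fresh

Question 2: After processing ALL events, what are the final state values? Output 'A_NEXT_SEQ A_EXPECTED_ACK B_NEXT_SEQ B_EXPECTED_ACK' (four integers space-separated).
After event 0: A_seq=5000 A_ack=2000 B_seq=2000 B_ack=5000
After event 1: A_seq=5000 A_ack=2169 B_seq=2169 B_ack=5000
After event 2: A_seq=5000 A_ack=2169 B_seq=2339 B_ack=5000
After event 3: A_seq=5000 A_ack=2169 B_seq=2476 B_ack=5000
After event 4: A_seq=5000 A_ack=2476 B_seq=2476 B_ack=5000
After event 5: A_seq=5187 A_ack=2476 B_seq=2476 B_ack=5187
After event 6: A_seq=5253 A_ack=2476 B_seq=2476 B_ack=5253

Answer: 5253 2476 2476 5253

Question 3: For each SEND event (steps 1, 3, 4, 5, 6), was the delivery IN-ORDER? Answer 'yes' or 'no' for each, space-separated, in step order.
Step 1: SEND seq=2000 -> in-order
Step 3: SEND seq=2339 -> out-of-order
Step 4: SEND seq=2169 -> in-order
Step 5: SEND seq=5000 -> in-order
Step 6: SEND seq=5187 -> in-order

Answer: yes no yes yes yes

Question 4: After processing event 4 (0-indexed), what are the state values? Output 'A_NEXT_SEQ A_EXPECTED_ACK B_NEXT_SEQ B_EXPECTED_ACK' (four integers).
After event 0: A_seq=5000 A_ack=2000 B_seq=2000 B_ack=5000
After event 1: A_seq=5000 A_ack=2169 B_seq=2169 B_ack=5000
After event 2: A_seq=5000 A_ack=2169 B_seq=2339 B_ack=5000
After event 3: A_seq=5000 A_ack=2169 B_seq=2476 B_ack=5000
After event 4: A_seq=5000 A_ack=2476 B_seq=2476 B_ack=5000

5000 2476 2476 5000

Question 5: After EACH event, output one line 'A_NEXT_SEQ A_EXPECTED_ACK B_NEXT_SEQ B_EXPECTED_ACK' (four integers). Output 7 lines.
5000 2000 2000 5000
5000 2169 2169 5000
5000 2169 2339 5000
5000 2169 2476 5000
5000 2476 2476 5000
5187 2476 2476 5187
5253 2476 2476 5253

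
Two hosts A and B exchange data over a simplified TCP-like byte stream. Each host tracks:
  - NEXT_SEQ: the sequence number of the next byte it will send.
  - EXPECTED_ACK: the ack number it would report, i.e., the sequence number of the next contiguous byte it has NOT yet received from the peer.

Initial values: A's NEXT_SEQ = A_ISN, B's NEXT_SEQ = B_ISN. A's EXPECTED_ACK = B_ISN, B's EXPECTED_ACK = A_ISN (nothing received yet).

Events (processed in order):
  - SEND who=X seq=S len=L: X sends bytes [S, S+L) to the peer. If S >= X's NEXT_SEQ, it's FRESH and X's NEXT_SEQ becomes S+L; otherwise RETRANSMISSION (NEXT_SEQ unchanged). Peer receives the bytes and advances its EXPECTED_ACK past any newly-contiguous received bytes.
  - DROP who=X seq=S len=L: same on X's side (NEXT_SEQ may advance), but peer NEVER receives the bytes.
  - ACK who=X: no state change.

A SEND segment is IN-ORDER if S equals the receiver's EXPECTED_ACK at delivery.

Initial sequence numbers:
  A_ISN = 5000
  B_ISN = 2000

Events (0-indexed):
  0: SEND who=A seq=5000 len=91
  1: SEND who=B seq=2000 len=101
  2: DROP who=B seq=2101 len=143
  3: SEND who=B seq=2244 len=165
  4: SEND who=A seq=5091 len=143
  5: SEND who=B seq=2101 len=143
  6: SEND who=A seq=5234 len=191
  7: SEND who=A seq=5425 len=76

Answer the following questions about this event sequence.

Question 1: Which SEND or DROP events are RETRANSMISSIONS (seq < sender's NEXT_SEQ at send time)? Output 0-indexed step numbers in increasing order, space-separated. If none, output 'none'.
Answer: 5

Derivation:
Step 0: SEND seq=5000 -> fresh
Step 1: SEND seq=2000 -> fresh
Step 2: DROP seq=2101 -> fresh
Step 3: SEND seq=2244 -> fresh
Step 4: SEND seq=5091 -> fresh
Step 5: SEND seq=2101 -> retransmit
Step 6: SEND seq=5234 -> fresh
Step 7: SEND seq=5425 -> fresh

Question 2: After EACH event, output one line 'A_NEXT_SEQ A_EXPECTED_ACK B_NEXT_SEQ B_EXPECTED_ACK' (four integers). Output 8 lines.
5091 2000 2000 5091
5091 2101 2101 5091
5091 2101 2244 5091
5091 2101 2409 5091
5234 2101 2409 5234
5234 2409 2409 5234
5425 2409 2409 5425
5501 2409 2409 5501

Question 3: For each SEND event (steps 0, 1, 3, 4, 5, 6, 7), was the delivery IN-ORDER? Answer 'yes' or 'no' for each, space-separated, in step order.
Step 0: SEND seq=5000 -> in-order
Step 1: SEND seq=2000 -> in-order
Step 3: SEND seq=2244 -> out-of-order
Step 4: SEND seq=5091 -> in-order
Step 5: SEND seq=2101 -> in-order
Step 6: SEND seq=5234 -> in-order
Step 7: SEND seq=5425 -> in-order

Answer: yes yes no yes yes yes yes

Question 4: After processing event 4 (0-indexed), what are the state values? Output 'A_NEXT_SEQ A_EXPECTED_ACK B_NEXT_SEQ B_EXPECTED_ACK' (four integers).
After event 0: A_seq=5091 A_ack=2000 B_seq=2000 B_ack=5091
After event 1: A_seq=5091 A_ack=2101 B_seq=2101 B_ack=5091
After event 2: A_seq=5091 A_ack=2101 B_seq=2244 B_ack=5091
After event 3: A_seq=5091 A_ack=2101 B_seq=2409 B_ack=5091
After event 4: A_seq=5234 A_ack=2101 B_seq=2409 B_ack=5234

5234 2101 2409 5234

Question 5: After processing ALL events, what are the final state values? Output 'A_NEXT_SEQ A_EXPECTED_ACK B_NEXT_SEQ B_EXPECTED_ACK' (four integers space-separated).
Answer: 5501 2409 2409 5501

Derivation:
After event 0: A_seq=5091 A_ack=2000 B_seq=2000 B_ack=5091
After event 1: A_seq=5091 A_ack=2101 B_seq=2101 B_ack=5091
After event 2: A_seq=5091 A_ack=2101 B_seq=2244 B_ack=5091
After event 3: A_seq=5091 A_ack=2101 B_seq=2409 B_ack=5091
After event 4: A_seq=5234 A_ack=2101 B_seq=2409 B_ack=5234
After event 5: A_seq=5234 A_ack=2409 B_seq=2409 B_ack=5234
After event 6: A_seq=5425 A_ack=2409 B_seq=2409 B_ack=5425
After event 7: A_seq=5501 A_ack=2409 B_seq=2409 B_ack=5501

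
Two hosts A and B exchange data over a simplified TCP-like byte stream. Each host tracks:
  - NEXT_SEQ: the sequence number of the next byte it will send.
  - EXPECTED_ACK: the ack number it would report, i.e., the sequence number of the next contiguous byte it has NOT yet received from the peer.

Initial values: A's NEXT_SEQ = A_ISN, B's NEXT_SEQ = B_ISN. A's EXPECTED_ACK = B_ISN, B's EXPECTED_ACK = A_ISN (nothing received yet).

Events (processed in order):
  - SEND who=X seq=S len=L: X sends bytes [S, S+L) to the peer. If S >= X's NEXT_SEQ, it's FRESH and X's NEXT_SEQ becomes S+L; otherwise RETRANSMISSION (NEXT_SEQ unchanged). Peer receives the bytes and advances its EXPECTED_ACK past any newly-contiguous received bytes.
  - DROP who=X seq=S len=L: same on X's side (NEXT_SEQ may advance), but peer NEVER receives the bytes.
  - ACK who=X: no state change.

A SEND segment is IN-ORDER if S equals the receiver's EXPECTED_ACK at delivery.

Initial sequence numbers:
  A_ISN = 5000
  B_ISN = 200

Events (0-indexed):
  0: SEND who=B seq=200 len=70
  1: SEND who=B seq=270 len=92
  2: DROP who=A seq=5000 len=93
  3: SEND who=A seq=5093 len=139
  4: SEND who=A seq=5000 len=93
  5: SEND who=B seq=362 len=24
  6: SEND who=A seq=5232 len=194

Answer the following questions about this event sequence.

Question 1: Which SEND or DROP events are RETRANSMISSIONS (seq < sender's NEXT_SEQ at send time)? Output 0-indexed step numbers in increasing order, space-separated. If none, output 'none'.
Answer: 4

Derivation:
Step 0: SEND seq=200 -> fresh
Step 1: SEND seq=270 -> fresh
Step 2: DROP seq=5000 -> fresh
Step 3: SEND seq=5093 -> fresh
Step 4: SEND seq=5000 -> retransmit
Step 5: SEND seq=362 -> fresh
Step 6: SEND seq=5232 -> fresh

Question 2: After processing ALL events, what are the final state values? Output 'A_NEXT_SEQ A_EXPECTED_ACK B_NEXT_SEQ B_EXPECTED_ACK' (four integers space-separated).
After event 0: A_seq=5000 A_ack=270 B_seq=270 B_ack=5000
After event 1: A_seq=5000 A_ack=362 B_seq=362 B_ack=5000
After event 2: A_seq=5093 A_ack=362 B_seq=362 B_ack=5000
After event 3: A_seq=5232 A_ack=362 B_seq=362 B_ack=5000
After event 4: A_seq=5232 A_ack=362 B_seq=362 B_ack=5232
After event 5: A_seq=5232 A_ack=386 B_seq=386 B_ack=5232
After event 6: A_seq=5426 A_ack=386 B_seq=386 B_ack=5426

Answer: 5426 386 386 5426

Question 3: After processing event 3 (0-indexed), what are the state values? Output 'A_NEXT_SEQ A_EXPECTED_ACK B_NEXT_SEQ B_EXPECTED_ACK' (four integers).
After event 0: A_seq=5000 A_ack=270 B_seq=270 B_ack=5000
After event 1: A_seq=5000 A_ack=362 B_seq=362 B_ack=5000
After event 2: A_seq=5093 A_ack=362 B_seq=362 B_ack=5000
After event 3: A_seq=5232 A_ack=362 B_seq=362 B_ack=5000

5232 362 362 5000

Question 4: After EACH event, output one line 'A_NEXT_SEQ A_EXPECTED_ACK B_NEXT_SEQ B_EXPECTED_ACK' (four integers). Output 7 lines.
5000 270 270 5000
5000 362 362 5000
5093 362 362 5000
5232 362 362 5000
5232 362 362 5232
5232 386 386 5232
5426 386 386 5426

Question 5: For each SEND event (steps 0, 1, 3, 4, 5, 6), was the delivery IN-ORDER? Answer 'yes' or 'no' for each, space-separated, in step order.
Answer: yes yes no yes yes yes

Derivation:
Step 0: SEND seq=200 -> in-order
Step 1: SEND seq=270 -> in-order
Step 3: SEND seq=5093 -> out-of-order
Step 4: SEND seq=5000 -> in-order
Step 5: SEND seq=362 -> in-order
Step 6: SEND seq=5232 -> in-order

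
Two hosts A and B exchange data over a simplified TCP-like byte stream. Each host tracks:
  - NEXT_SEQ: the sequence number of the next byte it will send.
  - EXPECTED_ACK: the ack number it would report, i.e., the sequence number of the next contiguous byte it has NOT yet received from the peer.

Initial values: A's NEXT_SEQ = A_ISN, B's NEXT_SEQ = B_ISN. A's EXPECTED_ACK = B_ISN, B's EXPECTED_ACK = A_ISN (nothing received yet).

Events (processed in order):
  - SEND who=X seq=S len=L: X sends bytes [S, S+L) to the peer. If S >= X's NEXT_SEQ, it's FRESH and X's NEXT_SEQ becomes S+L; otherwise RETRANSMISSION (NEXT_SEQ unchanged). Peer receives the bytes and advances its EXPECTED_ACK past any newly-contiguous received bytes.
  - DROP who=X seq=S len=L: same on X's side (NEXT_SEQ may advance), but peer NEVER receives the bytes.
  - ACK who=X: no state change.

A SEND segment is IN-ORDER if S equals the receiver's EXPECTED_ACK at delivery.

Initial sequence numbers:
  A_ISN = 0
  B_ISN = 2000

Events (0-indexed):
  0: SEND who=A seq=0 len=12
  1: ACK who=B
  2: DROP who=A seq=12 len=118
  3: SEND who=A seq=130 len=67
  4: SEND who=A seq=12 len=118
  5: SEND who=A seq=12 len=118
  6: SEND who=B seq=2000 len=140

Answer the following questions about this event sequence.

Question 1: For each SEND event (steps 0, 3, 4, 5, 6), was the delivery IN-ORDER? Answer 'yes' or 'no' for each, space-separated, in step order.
Step 0: SEND seq=0 -> in-order
Step 3: SEND seq=130 -> out-of-order
Step 4: SEND seq=12 -> in-order
Step 5: SEND seq=12 -> out-of-order
Step 6: SEND seq=2000 -> in-order

Answer: yes no yes no yes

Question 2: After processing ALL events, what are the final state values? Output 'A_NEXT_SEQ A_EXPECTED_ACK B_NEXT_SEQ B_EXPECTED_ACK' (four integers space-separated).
Answer: 197 2140 2140 197

Derivation:
After event 0: A_seq=12 A_ack=2000 B_seq=2000 B_ack=12
After event 1: A_seq=12 A_ack=2000 B_seq=2000 B_ack=12
After event 2: A_seq=130 A_ack=2000 B_seq=2000 B_ack=12
After event 3: A_seq=197 A_ack=2000 B_seq=2000 B_ack=12
After event 4: A_seq=197 A_ack=2000 B_seq=2000 B_ack=197
After event 5: A_seq=197 A_ack=2000 B_seq=2000 B_ack=197
After event 6: A_seq=197 A_ack=2140 B_seq=2140 B_ack=197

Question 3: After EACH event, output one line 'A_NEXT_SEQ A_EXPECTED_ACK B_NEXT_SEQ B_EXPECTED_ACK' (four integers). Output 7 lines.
12 2000 2000 12
12 2000 2000 12
130 2000 2000 12
197 2000 2000 12
197 2000 2000 197
197 2000 2000 197
197 2140 2140 197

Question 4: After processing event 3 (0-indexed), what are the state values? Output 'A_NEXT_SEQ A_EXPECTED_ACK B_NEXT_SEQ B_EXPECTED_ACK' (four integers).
After event 0: A_seq=12 A_ack=2000 B_seq=2000 B_ack=12
After event 1: A_seq=12 A_ack=2000 B_seq=2000 B_ack=12
After event 2: A_seq=130 A_ack=2000 B_seq=2000 B_ack=12
After event 3: A_seq=197 A_ack=2000 B_seq=2000 B_ack=12

197 2000 2000 12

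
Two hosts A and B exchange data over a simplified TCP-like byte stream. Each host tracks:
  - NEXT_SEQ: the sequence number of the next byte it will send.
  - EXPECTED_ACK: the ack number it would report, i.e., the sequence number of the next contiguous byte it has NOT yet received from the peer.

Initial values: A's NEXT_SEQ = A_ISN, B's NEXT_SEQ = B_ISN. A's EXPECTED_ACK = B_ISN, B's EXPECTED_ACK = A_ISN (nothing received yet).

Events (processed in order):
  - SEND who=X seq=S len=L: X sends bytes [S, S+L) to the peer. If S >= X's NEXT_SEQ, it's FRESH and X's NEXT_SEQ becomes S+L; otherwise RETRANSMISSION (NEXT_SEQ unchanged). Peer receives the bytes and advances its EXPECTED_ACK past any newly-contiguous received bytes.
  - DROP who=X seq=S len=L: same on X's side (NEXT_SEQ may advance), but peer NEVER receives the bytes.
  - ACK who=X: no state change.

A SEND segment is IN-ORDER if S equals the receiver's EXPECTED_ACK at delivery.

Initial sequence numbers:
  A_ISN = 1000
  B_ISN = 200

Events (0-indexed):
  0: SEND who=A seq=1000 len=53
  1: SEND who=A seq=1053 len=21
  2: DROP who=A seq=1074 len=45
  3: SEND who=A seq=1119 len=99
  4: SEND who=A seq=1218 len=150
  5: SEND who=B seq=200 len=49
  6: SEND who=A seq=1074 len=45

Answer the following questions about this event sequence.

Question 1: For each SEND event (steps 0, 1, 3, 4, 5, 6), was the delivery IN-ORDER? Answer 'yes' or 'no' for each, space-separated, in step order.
Answer: yes yes no no yes yes

Derivation:
Step 0: SEND seq=1000 -> in-order
Step 1: SEND seq=1053 -> in-order
Step 3: SEND seq=1119 -> out-of-order
Step 4: SEND seq=1218 -> out-of-order
Step 5: SEND seq=200 -> in-order
Step 6: SEND seq=1074 -> in-order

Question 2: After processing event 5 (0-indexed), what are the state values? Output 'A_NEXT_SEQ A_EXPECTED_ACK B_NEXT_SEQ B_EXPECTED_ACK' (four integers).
After event 0: A_seq=1053 A_ack=200 B_seq=200 B_ack=1053
After event 1: A_seq=1074 A_ack=200 B_seq=200 B_ack=1074
After event 2: A_seq=1119 A_ack=200 B_seq=200 B_ack=1074
After event 3: A_seq=1218 A_ack=200 B_seq=200 B_ack=1074
After event 4: A_seq=1368 A_ack=200 B_seq=200 B_ack=1074
After event 5: A_seq=1368 A_ack=249 B_seq=249 B_ack=1074

1368 249 249 1074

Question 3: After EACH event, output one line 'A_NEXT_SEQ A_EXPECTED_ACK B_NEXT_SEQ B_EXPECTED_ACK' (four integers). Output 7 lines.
1053 200 200 1053
1074 200 200 1074
1119 200 200 1074
1218 200 200 1074
1368 200 200 1074
1368 249 249 1074
1368 249 249 1368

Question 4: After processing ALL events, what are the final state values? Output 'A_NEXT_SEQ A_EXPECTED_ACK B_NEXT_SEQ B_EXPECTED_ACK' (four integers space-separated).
After event 0: A_seq=1053 A_ack=200 B_seq=200 B_ack=1053
After event 1: A_seq=1074 A_ack=200 B_seq=200 B_ack=1074
After event 2: A_seq=1119 A_ack=200 B_seq=200 B_ack=1074
After event 3: A_seq=1218 A_ack=200 B_seq=200 B_ack=1074
After event 4: A_seq=1368 A_ack=200 B_seq=200 B_ack=1074
After event 5: A_seq=1368 A_ack=249 B_seq=249 B_ack=1074
After event 6: A_seq=1368 A_ack=249 B_seq=249 B_ack=1368

Answer: 1368 249 249 1368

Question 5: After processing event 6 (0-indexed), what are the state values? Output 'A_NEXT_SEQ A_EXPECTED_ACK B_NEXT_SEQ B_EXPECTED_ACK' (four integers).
After event 0: A_seq=1053 A_ack=200 B_seq=200 B_ack=1053
After event 1: A_seq=1074 A_ack=200 B_seq=200 B_ack=1074
After event 2: A_seq=1119 A_ack=200 B_seq=200 B_ack=1074
After event 3: A_seq=1218 A_ack=200 B_seq=200 B_ack=1074
After event 4: A_seq=1368 A_ack=200 B_seq=200 B_ack=1074
After event 5: A_seq=1368 A_ack=249 B_seq=249 B_ack=1074
After event 6: A_seq=1368 A_ack=249 B_seq=249 B_ack=1368

1368 249 249 1368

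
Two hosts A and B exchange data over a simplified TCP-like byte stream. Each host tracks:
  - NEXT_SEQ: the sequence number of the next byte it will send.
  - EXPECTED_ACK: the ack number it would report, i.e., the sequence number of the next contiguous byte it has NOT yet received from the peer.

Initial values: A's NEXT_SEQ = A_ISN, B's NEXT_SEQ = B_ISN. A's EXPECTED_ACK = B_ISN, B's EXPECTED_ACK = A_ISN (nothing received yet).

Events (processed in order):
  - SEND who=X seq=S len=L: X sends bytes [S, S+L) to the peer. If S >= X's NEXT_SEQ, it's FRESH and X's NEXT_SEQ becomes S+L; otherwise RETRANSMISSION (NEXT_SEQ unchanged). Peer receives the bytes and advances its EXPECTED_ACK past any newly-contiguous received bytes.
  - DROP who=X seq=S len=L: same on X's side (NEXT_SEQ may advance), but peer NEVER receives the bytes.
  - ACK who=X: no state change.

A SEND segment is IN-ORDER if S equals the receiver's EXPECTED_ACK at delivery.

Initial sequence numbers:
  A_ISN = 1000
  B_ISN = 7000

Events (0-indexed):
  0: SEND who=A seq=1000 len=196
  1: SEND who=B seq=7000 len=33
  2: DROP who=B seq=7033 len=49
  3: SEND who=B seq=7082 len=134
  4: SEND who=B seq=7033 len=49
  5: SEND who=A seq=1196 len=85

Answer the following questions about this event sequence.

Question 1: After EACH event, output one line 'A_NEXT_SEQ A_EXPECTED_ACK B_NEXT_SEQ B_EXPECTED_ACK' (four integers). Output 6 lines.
1196 7000 7000 1196
1196 7033 7033 1196
1196 7033 7082 1196
1196 7033 7216 1196
1196 7216 7216 1196
1281 7216 7216 1281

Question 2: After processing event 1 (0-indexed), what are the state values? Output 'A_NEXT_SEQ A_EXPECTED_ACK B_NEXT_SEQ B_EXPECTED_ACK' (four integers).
After event 0: A_seq=1196 A_ack=7000 B_seq=7000 B_ack=1196
After event 1: A_seq=1196 A_ack=7033 B_seq=7033 B_ack=1196

1196 7033 7033 1196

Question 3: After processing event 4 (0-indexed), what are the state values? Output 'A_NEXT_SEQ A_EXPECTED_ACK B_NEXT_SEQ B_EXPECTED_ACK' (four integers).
After event 0: A_seq=1196 A_ack=7000 B_seq=7000 B_ack=1196
After event 1: A_seq=1196 A_ack=7033 B_seq=7033 B_ack=1196
After event 2: A_seq=1196 A_ack=7033 B_seq=7082 B_ack=1196
After event 3: A_seq=1196 A_ack=7033 B_seq=7216 B_ack=1196
After event 4: A_seq=1196 A_ack=7216 B_seq=7216 B_ack=1196

1196 7216 7216 1196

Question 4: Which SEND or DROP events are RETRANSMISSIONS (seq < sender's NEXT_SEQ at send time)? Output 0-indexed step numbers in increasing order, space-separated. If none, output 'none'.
Answer: 4

Derivation:
Step 0: SEND seq=1000 -> fresh
Step 1: SEND seq=7000 -> fresh
Step 2: DROP seq=7033 -> fresh
Step 3: SEND seq=7082 -> fresh
Step 4: SEND seq=7033 -> retransmit
Step 5: SEND seq=1196 -> fresh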